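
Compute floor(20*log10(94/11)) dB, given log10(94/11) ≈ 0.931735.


||x||/||e|| = 94/11.
log10(94/11) ≈ 0.931735.
20*log10(||x||/||e||) ≈ 20*0.931735 = 18.6347.
floor(18.6347) = 18.

18


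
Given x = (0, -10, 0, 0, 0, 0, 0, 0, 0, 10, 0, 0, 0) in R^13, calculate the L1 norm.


Non-zero entries: [(1, -10), (9, 10)]
Absolute values: [10, 10]
||x||_1 = sum = 20.

20


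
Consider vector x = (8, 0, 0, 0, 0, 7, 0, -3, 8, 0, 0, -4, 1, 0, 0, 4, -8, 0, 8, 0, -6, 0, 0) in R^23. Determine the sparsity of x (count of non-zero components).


Non-zero positions: [0, 5, 7, 8, 11, 12, 15, 16, 18, 20].
Sparsity = 10.

10


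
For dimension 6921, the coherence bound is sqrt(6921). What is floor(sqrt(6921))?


83^2 = 6889 <= 6921 < 7056 = 84^2, so 83 <= sqrt(6921) < 84.
floor(sqrt(6921)) = 83.

83


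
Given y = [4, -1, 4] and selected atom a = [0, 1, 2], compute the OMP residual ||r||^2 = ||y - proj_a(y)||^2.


a^T a = 5.
a^T y = 7.
coeff = 7/5 = 7/5.
||r||^2 = 116/5.

116/5


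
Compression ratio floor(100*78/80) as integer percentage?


100*m/n = 100*78/80 ≈ 97.5.
floor = 97.

97


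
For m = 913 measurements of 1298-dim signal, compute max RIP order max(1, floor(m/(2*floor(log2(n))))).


floor(log2(1298)) = 10.
2*10 = 20.
m/(2*floor(log2(n))) = 913/20 ≈ 45.65.
floor = 45.
k = max(1, 45) = 45.

45


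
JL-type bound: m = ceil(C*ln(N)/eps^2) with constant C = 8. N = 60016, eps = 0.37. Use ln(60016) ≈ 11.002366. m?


ln(60016) ≈ 11.002366.
eps^2 = 0.37^2 = 0.1369.
C*ln(N)/eps^2 ≈ 8*11.002366/0.1369 ≈ 642.9432.
m = ceil(642.9432) = 643.

643


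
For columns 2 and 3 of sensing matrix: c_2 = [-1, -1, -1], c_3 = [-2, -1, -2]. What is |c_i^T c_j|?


Inner product: -1*-2 + -1*-1 + -1*-2
Products: [2, 1, 2]
Sum = 5.
|dot| = 5.

5


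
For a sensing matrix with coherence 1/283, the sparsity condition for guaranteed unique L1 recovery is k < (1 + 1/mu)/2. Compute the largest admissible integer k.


1/mu = 283.
1 + 1/mu = 284.
(1 + 1/mu)/2 = 142 is an integer and the inequality is strict, so k_max = 142 - 1 = 141.

141


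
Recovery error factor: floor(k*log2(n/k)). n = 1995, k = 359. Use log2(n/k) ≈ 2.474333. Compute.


log2(n/k) = log2(1995/359) ≈ 2.474333.
k*log2(n/k) ≈ 359*2.474333 = 888.285547.
floor(888.285547) = 888.

888


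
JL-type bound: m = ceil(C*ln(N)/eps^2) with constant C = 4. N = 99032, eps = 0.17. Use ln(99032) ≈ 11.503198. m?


ln(99032) ≈ 11.503198.
eps^2 = 0.17^2 = 0.0289.
C*ln(N)/eps^2 ≈ 4*11.503198/0.0289 ≈ 1592.1381.
m = ceil(1592.1381) = 1593.

1593


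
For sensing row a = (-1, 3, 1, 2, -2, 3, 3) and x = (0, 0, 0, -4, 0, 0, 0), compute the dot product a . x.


Non-zero terms: ['2*-4']
Products: [-8]
y = sum = -8.

-8


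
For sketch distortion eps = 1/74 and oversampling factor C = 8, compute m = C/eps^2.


1/eps = 74.
(1/eps)^2 = 5476.
m = 8*5476 = 43808.

43808


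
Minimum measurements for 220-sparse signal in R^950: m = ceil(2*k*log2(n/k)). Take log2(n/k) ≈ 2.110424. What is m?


log2(n/k) = log2(950/220) ≈ 2.110424.
2*k*log2(n/k) ≈ 2*220*2.110424 = 928.58656.
m = ceil(928.58656) = 929.

929


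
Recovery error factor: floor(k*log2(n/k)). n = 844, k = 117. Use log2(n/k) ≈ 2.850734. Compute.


log2(n/k) = log2(844/117) ≈ 2.850734.
k*log2(n/k) ≈ 117*2.850734 = 333.535878.
floor(333.535878) = 333.

333


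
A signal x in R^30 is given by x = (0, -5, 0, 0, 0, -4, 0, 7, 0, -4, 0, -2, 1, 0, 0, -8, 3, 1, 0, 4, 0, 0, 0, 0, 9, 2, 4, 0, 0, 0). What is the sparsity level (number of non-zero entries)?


Non-zero positions: [1, 5, 7, 9, 11, 12, 15, 16, 17, 19, 24, 25, 26].
Sparsity = 13.

13


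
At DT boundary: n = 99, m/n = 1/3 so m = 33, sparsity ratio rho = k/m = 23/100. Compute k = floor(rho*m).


m = 1/3*99 = 33.
rho = 23/100.
rho*m = 23/100*33 = 7.59.
k = floor(7.59) = 7.

7


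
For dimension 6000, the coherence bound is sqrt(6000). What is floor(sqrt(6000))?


77^2 = 5929 <= 6000 < 6084 = 78^2, so 77 <= sqrt(6000) < 78.
floor(sqrt(6000)) = 77.

77


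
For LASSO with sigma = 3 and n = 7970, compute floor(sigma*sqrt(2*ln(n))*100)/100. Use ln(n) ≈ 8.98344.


ln(7970) ≈ 8.98344.
2*ln(n) ≈ 17.96688.
sqrt(2*ln(n)) ≈ sqrt(17.96688) ≈ 4.238736.
lambda ≈ 3*4.238736 = 12.716208.
floor(lambda*100)/100 = 12.71.

12.71


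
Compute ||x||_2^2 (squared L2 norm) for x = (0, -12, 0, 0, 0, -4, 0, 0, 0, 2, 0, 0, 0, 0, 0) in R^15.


Non-zero entries: [(1, -12), (5, -4), (9, 2)]
Squares: [144, 16, 4]
||x||_2^2 = sum = 164.

164


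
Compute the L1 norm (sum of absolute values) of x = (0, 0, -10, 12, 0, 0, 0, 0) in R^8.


Non-zero entries: [(2, -10), (3, 12)]
Absolute values: [10, 12]
||x||_1 = sum = 22.

22


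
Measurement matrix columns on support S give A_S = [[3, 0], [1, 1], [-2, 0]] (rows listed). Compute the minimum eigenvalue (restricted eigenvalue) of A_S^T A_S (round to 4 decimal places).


A_S^T A_S = [[14, 1], [1, 1]].
trace = 15.
det = 13.
disc = trace^2 - 4*det = 225 - 4*13 = 173.
sqrt(173) ≈ 13.152946.
lam_min = (15 - sqrt(173))/2 ≈ (15 - 13.152946)/2 = 0.923527 ≈ 0.9235.

0.9235


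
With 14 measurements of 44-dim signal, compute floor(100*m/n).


100*m/n = 100*14/44 ≈ 31.8182.
floor = 31.

31


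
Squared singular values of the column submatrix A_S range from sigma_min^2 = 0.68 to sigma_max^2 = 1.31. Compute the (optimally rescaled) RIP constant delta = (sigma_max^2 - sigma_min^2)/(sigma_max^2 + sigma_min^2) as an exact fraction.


lambda_max - lambda_min = 1.31 - 0.68 = 0.63.
lambda_max + lambda_min = 1.31 + 0.68 = 1.99.
delta = 0.63/1.99 = 63/199.

63/199


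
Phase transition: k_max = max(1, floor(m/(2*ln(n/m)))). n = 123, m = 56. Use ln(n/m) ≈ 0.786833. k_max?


n/m = 123/56.
ln(n/m) ≈ 0.786833.
2*ln(n/m) ≈ 1.573666.
m/(2*ln(n/m)) ≈ 56/1.573666 ≈ 35.5857.
floor = 35.
k_max = max(1, 35) = 35.

35


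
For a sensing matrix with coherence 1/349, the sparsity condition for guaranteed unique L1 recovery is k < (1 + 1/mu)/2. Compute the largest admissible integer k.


1/mu = 349.
1 + 1/mu = 350.
(1 + 1/mu)/2 = 175 is an integer and the inequality is strict, so k_max = 175 - 1 = 174.

174


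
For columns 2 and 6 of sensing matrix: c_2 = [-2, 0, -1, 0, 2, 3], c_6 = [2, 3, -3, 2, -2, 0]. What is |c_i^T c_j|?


Inner product: -2*2 + 0*3 + -1*-3 + 0*2 + 2*-2 + 3*0
Products: [-4, 0, 3, 0, -4, 0]
Sum = -5.
|dot| = 5.

5


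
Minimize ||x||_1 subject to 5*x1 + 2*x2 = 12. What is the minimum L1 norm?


Axis intercepts:
  x1 = 12/5, x2 = 0: L1 = 12/5
  x1 = 0, x2 = 6: L1 = 6
x* = (12/5, 0)
||x*||_1 = 12/5.

12/5


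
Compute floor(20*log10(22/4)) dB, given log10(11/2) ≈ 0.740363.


||x||/||e|| = 22/4 = 11/2.
log10(11/2) ≈ 0.740363.
20*log10(||x||/||e||) ≈ 20*0.740363 = 14.80726.
floor(14.80726) = 14.

14


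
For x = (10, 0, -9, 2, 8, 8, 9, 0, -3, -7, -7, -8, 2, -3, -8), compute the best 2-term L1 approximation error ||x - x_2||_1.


Sorted |x_i| descending: [10, 9, 9, 8, 8, 8, 8, 7, 7, 3, 3, 2, 2, 0, 0]
Keep top 2: [10, 9]
Tail entries: [9, 8, 8, 8, 8, 7, 7, 3, 3, 2, 2, 0, 0]
L1 error = sum of tail = 65.

65


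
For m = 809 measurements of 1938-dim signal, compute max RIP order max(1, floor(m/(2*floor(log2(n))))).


floor(log2(1938)) = 10.
2*10 = 20.
m/(2*floor(log2(n))) = 809/20 ≈ 40.45.
floor = 40.
k = max(1, 40) = 40.

40


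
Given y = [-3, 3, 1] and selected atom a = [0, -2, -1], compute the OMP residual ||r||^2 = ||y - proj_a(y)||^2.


a^T a = 5.
a^T y = -7.
coeff = -7/5 = -7/5.
||r||^2 = 46/5.

46/5


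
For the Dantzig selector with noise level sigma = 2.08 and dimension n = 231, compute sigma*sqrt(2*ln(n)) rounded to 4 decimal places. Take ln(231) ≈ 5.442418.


ln(231) ≈ 5.442418.
2*ln(n) ≈ 10.884836.
sqrt(2*ln(n)) ≈ sqrt(10.884836) ≈ 3.299217.
threshold ≈ 2.08*3.299217 = 6.86237136 ≈ 6.8624.

6.8624


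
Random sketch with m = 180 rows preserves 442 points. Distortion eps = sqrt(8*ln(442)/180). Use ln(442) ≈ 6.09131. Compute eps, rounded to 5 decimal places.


ln(442) ≈ 6.09131.
8*ln(N)/m ≈ 8*6.09131/180 ≈ 0.27072489.
eps = sqrt(0.27072489) ≈ 0.5203123 ≈ 0.52031.

0.52031


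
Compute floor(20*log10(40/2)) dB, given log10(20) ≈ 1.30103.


||x||/||e|| = 40/2 = 20.
log10(20) ≈ 1.30103.
20*log10(||x||/||e||) ≈ 20*1.30103 = 26.0206.
floor(26.0206) = 26.

26


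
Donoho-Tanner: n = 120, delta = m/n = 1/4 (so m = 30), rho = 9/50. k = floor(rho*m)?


m = 1/4*120 = 30.
rho = 9/50.
rho*m = 9/50*30 = 5.4.
k = floor(5.4) = 5.

5


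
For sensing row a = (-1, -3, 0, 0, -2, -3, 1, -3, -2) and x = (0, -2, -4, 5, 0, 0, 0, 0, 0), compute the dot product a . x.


Non-zero terms: ['-3*-2', '0*-4', '0*5']
Products: [6, 0, 0]
y = sum = 6.

6


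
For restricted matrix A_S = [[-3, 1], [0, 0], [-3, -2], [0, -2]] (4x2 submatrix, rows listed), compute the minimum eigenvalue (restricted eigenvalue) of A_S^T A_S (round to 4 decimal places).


A_S^T A_S = [[18, 3], [3, 9]].
trace = 27.
det = 153.
disc = trace^2 - 4*det = 729 - 4*153 = 117.
sqrt(117) ≈ 10.816654.
lam_min = (27 - sqrt(117))/2 ≈ (27 - 10.816654)/2 = 8.091673 ≈ 8.0917.

8.0917


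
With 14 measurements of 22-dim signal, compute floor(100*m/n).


100*m/n = 100*14/22 ≈ 63.6364.
floor = 63.

63


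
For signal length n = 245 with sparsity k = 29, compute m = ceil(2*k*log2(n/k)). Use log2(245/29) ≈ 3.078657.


log2(n/k) = log2(245/29) ≈ 3.078657.
2*k*log2(n/k) ≈ 2*29*3.078657 = 178.562106.
m = ceil(178.562106) = 179.

179


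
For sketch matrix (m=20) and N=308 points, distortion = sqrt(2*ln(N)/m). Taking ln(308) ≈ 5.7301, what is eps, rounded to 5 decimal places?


ln(308) ≈ 5.7301.
2*ln(N)/m ≈ 2*5.7301/20 ≈ 0.57301.
eps = sqrt(0.57301) ≈ 0.7569742 ≈ 0.75697.

0.75697


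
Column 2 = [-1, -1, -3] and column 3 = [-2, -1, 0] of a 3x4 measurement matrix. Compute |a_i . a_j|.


Inner product: -1*-2 + -1*-1 + -3*0
Products: [2, 1, 0]
Sum = 3.
|dot| = 3.

3


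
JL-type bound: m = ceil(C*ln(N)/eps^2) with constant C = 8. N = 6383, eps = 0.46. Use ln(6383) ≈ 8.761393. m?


ln(6383) ≈ 8.761393.
eps^2 = 0.46^2 = 0.2116.
C*ln(N)/eps^2 ≈ 8*8.761393/0.2116 ≈ 331.2436.
m = ceil(331.2436) = 332.

332


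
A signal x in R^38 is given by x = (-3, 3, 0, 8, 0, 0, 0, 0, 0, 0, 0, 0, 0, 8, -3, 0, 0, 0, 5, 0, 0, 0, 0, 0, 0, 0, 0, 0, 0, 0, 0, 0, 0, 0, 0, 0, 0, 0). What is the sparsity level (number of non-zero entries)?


Non-zero positions: [0, 1, 3, 13, 14, 18].
Sparsity = 6.

6


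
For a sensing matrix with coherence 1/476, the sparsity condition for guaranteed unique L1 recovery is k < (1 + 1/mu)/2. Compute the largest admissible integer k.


1/mu = 476.
1 + 1/mu = 477.
(1 + 1/mu)/2 = 238.5 is not an integer, so k_max = floor(238.5) = 238.

238


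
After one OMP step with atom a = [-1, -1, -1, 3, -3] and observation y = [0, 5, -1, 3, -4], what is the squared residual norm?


a^T a = 21.
a^T y = 17.
coeff = 17/21 = 17/21.
||r||^2 = 782/21.

782/21


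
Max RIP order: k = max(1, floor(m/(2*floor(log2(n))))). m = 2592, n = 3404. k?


floor(log2(3404)) = 11.
2*11 = 22.
m/(2*floor(log2(n))) = 2592/22 ≈ 117.8182.
floor = 117.
k = max(1, 117) = 117.

117


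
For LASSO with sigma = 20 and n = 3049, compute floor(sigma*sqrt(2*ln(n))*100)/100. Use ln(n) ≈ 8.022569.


ln(3049) ≈ 8.022569.
2*ln(n) ≈ 16.045138.
sqrt(2*ln(n)) ≈ sqrt(16.045138) ≈ 4.005638.
lambda ≈ 20*4.005638 = 80.11276.
floor(lambda*100)/100 = 80.11.

80.11


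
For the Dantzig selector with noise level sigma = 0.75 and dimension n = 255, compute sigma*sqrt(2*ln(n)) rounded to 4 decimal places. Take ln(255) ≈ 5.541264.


ln(255) ≈ 5.541264.
2*ln(n) ≈ 11.082528.
sqrt(2*ln(n)) ≈ sqrt(11.082528) ≈ 3.329043.
threshold ≈ 0.75*3.329043 = 2.49678225 ≈ 2.4968.

2.4968


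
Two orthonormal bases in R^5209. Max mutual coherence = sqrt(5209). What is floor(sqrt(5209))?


72^2 = 5184 <= 5209 < 5329 = 73^2, so 72 <= sqrt(5209) < 73.
floor(sqrt(5209)) = 72.

72


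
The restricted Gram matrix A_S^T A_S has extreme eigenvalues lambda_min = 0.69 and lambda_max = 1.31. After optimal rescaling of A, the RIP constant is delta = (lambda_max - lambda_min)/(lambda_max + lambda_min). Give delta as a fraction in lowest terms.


lambda_max - lambda_min = 1.31 - 0.69 = 0.62.
lambda_max + lambda_min = 1.31 + 0.69 = 2.00.
delta = 0.62/2.00 = 62/200 = 31/100.

31/100


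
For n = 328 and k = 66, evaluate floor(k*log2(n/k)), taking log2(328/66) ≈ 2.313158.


log2(n/k) = log2(328/66) ≈ 2.313158.
k*log2(n/k) ≈ 66*2.313158 = 152.668428.
floor(152.668428) = 152.

152


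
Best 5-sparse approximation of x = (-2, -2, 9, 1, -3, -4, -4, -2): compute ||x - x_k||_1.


Sorted |x_i| descending: [9, 4, 4, 3, 2, 2, 2, 1]
Keep top 5: [9, 4, 4, 3, 2]
Tail entries: [2, 2, 1]
L1 error = sum of tail = 5.

5


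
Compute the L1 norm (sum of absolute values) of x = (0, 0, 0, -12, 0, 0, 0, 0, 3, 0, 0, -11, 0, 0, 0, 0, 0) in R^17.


Non-zero entries: [(3, -12), (8, 3), (11, -11)]
Absolute values: [12, 3, 11]
||x||_1 = sum = 26.

26


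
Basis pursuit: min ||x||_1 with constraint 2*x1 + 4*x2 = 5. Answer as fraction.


Axis intercepts:
  x1 = 5/2, x2 = 0: L1 = 5/2
  x1 = 0, x2 = 5/4: L1 = 5/4
x* = (0, 5/4)
||x*||_1 = 5/4.

5/4


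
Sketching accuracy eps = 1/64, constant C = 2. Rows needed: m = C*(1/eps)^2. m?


1/eps = 64.
(1/eps)^2 = 4096.
m = 2*4096 = 8192.

8192


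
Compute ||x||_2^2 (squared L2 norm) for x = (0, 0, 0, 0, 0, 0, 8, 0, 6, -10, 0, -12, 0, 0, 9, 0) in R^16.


Non-zero entries: [(6, 8), (8, 6), (9, -10), (11, -12), (14, 9)]
Squares: [64, 36, 100, 144, 81]
||x||_2^2 = sum = 425.

425


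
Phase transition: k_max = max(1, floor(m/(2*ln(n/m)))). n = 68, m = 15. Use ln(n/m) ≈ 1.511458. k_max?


n/m = 68/15.
ln(n/m) ≈ 1.511458.
2*ln(n/m) ≈ 3.022916.
m/(2*ln(n/m)) ≈ 15/3.022916 ≈ 4.9621.
floor = 4.
k_max = max(1, 4) = 4.

4


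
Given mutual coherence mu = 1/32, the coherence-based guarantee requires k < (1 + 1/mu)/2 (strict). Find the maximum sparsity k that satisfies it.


1/mu = 32.
1 + 1/mu = 33.
(1 + 1/mu)/2 = 16.5 is not an integer, so k_max = floor(16.5) = 16.

16


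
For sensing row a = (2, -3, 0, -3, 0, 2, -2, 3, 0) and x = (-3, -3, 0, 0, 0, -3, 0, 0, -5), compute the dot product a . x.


Non-zero terms: ['2*-3', '-3*-3', '2*-3', '0*-5']
Products: [-6, 9, -6, 0]
y = sum = -3.

-3


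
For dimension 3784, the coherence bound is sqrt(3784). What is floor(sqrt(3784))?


61^2 = 3721 <= 3784 < 3844 = 62^2, so 61 <= sqrt(3784) < 62.
floor(sqrt(3784)) = 61.

61


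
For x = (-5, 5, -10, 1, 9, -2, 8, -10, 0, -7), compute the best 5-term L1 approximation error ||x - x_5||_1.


Sorted |x_i| descending: [10, 10, 9, 8, 7, 5, 5, 2, 1, 0]
Keep top 5: [10, 10, 9, 8, 7]
Tail entries: [5, 5, 2, 1, 0]
L1 error = sum of tail = 13.

13


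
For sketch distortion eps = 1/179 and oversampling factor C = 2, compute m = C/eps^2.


1/eps = 179.
(1/eps)^2 = 32041.
m = 2*32041 = 64082.

64082


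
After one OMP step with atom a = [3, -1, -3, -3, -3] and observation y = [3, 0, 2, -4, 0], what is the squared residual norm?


a^T a = 37.
a^T y = 15.
coeff = 15/37 = 15/37.
||r||^2 = 848/37.

848/37


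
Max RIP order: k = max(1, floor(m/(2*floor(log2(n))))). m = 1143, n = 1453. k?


floor(log2(1453)) = 10.
2*10 = 20.
m/(2*floor(log2(n))) = 1143/20 ≈ 57.15.
floor = 57.
k = max(1, 57) = 57.

57


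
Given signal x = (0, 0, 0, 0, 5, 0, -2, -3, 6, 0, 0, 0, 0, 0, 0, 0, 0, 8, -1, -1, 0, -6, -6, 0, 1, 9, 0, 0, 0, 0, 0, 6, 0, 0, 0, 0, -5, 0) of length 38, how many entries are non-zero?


Non-zero positions: [4, 6, 7, 8, 17, 18, 19, 21, 22, 24, 25, 31, 36].
Sparsity = 13.

13


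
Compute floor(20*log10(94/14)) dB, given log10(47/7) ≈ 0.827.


||x||/||e|| = 94/14 = 47/7.
log10(47/7) ≈ 0.827.
20*log10(||x||/||e||) ≈ 20*0.827 = 16.54.
floor(16.54) = 16.

16


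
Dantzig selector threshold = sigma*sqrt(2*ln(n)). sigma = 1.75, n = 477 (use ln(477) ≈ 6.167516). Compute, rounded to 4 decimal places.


ln(477) ≈ 6.167516.
2*ln(n) ≈ 12.335032.
sqrt(2*ln(n)) ≈ sqrt(12.335032) ≈ 3.512126.
threshold ≈ 1.75*3.512126 = 6.1462205 ≈ 6.1462.

6.1462


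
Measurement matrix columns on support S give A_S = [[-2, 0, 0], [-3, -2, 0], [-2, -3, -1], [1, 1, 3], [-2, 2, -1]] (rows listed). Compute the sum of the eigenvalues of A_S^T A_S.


Sum of eigenvalues of A_S^T A_S = trace(A_S^T A_S) = sum of squared column norms of A_S.
A_S^T A_S diagonal: [22, 18, 11].
trace = 22 + 18 + 11 = 51.

51


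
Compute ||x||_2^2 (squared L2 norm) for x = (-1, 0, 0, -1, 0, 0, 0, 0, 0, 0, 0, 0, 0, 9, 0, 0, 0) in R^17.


Non-zero entries: [(0, -1), (3, -1), (13, 9)]
Squares: [1, 1, 81]
||x||_2^2 = sum = 83.

83


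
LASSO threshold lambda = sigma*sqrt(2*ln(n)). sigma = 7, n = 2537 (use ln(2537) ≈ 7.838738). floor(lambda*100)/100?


ln(2537) ≈ 7.838738.
2*ln(n) ≈ 15.677476.
sqrt(2*ln(n)) ≈ sqrt(15.677476) ≈ 3.959479.
lambda ≈ 7*3.959479 = 27.716353.
floor(lambda*100)/100 = 27.71.

27.71


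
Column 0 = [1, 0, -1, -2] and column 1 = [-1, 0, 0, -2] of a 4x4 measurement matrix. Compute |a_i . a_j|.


Inner product: 1*-1 + 0*0 + -1*0 + -2*-2
Products: [-1, 0, 0, 4]
Sum = 3.
|dot| = 3.

3


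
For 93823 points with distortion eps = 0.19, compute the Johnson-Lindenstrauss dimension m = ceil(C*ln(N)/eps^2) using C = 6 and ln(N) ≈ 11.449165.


ln(93823) ≈ 11.449165.
eps^2 = 0.19^2 = 0.0361.
C*ln(N)/eps^2 ≈ 6*11.449165/0.0361 ≈ 1902.9083.
m = ceil(1902.9083) = 1903.

1903


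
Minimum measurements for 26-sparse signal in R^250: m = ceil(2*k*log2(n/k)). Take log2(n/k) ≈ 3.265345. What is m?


log2(n/k) = log2(250/26) ≈ 3.265345.
2*k*log2(n/k) ≈ 2*26*3.265345 = 169.79794.
m = ceil(169.79794) = 170.

170


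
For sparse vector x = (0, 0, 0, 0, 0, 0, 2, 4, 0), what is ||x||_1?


Non-zero entries: [(6, 2), (7, 4)]
Absolute values: [2, 4]
||x||_1 = sum = 6.

6


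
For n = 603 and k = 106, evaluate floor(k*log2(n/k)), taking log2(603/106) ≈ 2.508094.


log2(n/k) = log2(603/106) ≈ 2.508094.
k*log2(n/k) ≈ 106*2.508094 = 265.857964.
floor(265.857964) = 265.

265


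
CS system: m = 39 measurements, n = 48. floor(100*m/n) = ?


100*m/n = 100*39/48 ≈ 81.25.
floor = 81.

81


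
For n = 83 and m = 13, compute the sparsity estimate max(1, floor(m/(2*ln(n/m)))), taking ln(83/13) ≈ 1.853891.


n/m = 83/13.
ln(n/m) ≈ 1.853891.
2*ln(n/m) ≈ 3.707782.
m/(2*ln(n/m)) ≈ 13/3.707782 ≈ 3.5061.
floor = 3.
k_max = max(1, 3) = 3.

3


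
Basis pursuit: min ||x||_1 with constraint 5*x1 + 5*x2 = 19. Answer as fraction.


Axis intercepts:
  x1 = 19/5, x2 = 0: L1 = 19/5
  x1 = 0, x2 = 19/5: L1 = 19/5
x* = (19/5, 0)
||x*||_1 = 19/5.

19/5


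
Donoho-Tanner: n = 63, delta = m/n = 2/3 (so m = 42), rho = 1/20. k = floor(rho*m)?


m = 2/3*63 = 42.
rho = 1/20.
rho*m = 1/20*42 = 2.1.
k = floor(2.1) = 2.

2


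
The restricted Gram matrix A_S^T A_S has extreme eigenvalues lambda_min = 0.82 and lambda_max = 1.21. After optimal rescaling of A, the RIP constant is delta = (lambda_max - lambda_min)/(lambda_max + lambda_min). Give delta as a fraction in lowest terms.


lambda_max - lambda_min = 1.21 - 0.82 = 0.39.
lambda_max + lambda_min = 1.21 + 0.82 = 2.03.
delta = 0.39/2.03 = 39/203.

39/203


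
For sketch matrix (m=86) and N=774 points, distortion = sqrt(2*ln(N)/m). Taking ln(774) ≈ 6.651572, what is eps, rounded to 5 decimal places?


ln(774) ≈ 6.651572.
2*ln(N)/m ≈ 2*6.651572/86 ≈ 0.15468772.
eps = sqrt(0.15468772) ≈ 0.3933036 ≈ 0.39330.

0.39330


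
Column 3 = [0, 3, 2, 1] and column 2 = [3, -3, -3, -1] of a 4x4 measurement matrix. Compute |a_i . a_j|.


Inner product: 0*3 + 3*-3 + 2*-3 + 1*-1
Products: [0, -9, -6, -1]
Sum = -16.
|dot| = 16.

16


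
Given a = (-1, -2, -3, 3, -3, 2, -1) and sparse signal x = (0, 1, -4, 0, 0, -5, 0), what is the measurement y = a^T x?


Non-zero terms: ['-2*1', '-3*-4', '2*-5']
Products: [-2, 12, -10]
y = sum = 0.

0


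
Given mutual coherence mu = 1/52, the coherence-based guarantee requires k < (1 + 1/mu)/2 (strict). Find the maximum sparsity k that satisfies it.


1/mu = 52.
1 + 1/mu = 53.
(1 + 1/mu)/2 = 26.5 is not an integer, so k_max = floor(26.5) = 26.

26


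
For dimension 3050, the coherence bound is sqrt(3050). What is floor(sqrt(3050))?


55^2 = 3025 <= 3050 < 3136 = 56^2, so 55 <= sqrt(3050) < 56.
floor(sqrt(3050)) = 55.

55


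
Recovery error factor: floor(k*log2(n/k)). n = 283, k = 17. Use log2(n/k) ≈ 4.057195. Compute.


log2(n/k) = log2(283/17) ≈ 4.057195.
k*log2(n/k) ≈ 17*4.057195 = 68.972315.
floor(68.972315) = 68.

68


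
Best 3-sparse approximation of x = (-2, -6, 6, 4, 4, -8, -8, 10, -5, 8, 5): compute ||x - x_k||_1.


Sorted |x_i| descending: [10, 8, 8, 8, 6, 6, 5, 5, 4, 4, 2]
Keep top 3: [10, 8, 8]
Tail entries: [8, 6, 6, 5, 5, 4, 4, 2]
L1 error = sum of tail = 40.

40


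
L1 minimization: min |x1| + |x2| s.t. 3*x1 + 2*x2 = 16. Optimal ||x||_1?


Axis intercepts:
  x1 = 16/3, x2 = 0: L1 = 16/3
  x1 = 0, x2 = 8: L1 = 8
x* = (16/3, 0)
||x*||_1 = 16/3.

16/3


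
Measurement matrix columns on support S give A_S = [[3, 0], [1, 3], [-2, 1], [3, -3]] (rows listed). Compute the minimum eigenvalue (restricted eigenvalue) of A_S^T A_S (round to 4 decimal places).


A_S^T A_S = [[23, -8], [-8, 19]].
trace = 42.
det = 373.
disc = trace^2 - 4*det = 1764 - 4*373 = 272.
sqrt(272) ≈ 16.492423.
lam_min = (42 - sqrt(272))/2 ≈ (42 - 16.492423)/2 = 12.7537885 ≈ 12.7538.

12.7538


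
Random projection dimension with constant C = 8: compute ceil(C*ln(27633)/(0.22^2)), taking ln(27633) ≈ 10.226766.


ln(27633) ≈ 10.226766.
eps^2 = 0.22^2 = 0.0484.
C*ln(N)/eps^2 ≈ 8*10.226766/0.0484 ≈ 1690.3745.
m = ceil(1690.3745) = 1691.

1691


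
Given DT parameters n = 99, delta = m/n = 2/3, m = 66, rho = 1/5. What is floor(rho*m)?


m = 2/3*99 = 66.
rho = 1/5.
rho*m = 1/5*66 = 13.2.
k = floor(13.2) = 13.

13


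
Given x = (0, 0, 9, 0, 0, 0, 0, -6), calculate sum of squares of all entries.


Non-zero entries: [(2, 9), (7, -6)]
Squares: [81, 36]
||x||_2^2 = sum = 117.

117


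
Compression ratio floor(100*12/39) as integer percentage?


100*m/n = 100*12/39 ≈ 30.7692.
floor = 30.

30


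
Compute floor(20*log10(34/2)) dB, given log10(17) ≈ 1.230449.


||x||/||e|| = 34/2 = 17.
log10(17) ≈ 1.230449.
20*log10(||x||/||e||) ≈ 20*1.230449 = 24.60898.
floor(24.60898) = 24.

24


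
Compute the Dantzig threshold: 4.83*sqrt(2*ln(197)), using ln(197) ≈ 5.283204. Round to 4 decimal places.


ln(197) ≈ 5.283204.
2*ln(n) ≈ 10.566408.
sqrt(2*ln(n)) ≈ sqrt(10.566408) ≈ 3.250601.
threshold ≈ 4.83*3.250601 = 15.70040283 ≈ 15.7004.

15.7004


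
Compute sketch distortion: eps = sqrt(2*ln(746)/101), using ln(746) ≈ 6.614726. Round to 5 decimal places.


ln(746) ≈ 6.614726.
2*ln(N)/m ≈ 2*6.614726/101 ≈ 0.13098467.
eps = sqrt(0.13098467) ≈ 0.361918 ≈ 0.36192.

0.36192


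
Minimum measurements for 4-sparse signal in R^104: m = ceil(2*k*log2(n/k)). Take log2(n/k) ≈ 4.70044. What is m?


log2(n/k) = log2(104/4) ≈ 4.70044.
2*k*log2(n/k) ≈ 2*4*4.70044 = 37.60352.
m = ceil(37.60352) = 38.

38


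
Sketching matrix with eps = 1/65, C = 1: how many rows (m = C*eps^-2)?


1/eps = 65.
(1/eps)^2 = 4225.
m = 1*4225 = 4225.

4225


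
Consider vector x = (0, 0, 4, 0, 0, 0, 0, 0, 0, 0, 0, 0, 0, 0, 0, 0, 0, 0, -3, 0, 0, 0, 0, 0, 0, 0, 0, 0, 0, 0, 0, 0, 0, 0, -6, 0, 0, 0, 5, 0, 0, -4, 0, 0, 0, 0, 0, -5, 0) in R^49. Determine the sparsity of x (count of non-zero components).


Non-zero positions: [2, 18, 34, 38, 41, 47].
Sparsity = 6.

6


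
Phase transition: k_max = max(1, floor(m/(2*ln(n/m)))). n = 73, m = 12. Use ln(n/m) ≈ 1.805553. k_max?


n/m = 73/12.
ln(n/m) ≈ 1.805553.
2*ln(n/m) ≈ 3.611106.
m/(2*ln(n/m)) ≈ 12/3.611106 ≈ 3.3231.
floor = 3.
k_max = max(1, 3) = 3.

3


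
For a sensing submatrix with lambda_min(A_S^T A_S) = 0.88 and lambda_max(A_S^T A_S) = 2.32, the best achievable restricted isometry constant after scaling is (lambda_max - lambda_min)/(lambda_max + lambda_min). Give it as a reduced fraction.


lambda_max - lambda_min = 2.32 - 0.88 = 1.44.
lambda_max + lambda_min = 2.32 + 0.88 = 3.20.
delta = 1.44/3.20 = 144/320 = 9/20.

9/20


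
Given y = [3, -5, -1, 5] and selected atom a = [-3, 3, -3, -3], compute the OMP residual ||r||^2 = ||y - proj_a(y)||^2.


a^T a = 36.
a^T y = -36.
coeff = -36/36 = -1.
||r||^2 = 24.

24


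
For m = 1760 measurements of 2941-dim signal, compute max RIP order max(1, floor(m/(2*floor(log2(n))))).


floor(log2(2941)) = 11.
2*11 = 22.
m/(2*floor(log2(n))) = 1760/22 ≈ 80.0.
floor = 80.
k = max(1, 80) = 80.

80


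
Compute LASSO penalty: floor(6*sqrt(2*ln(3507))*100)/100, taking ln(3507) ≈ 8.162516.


ln(3507) ≈ 8.162516.
2*ln(n) ≈ 16.325032.
sqrt(2*ln(n)) ≈ sqrt(16.325032) ≈ 4.040425.
lambda ≈ 6*4.040425 = 24.24255.
floor(lambda*100)/100 = 24.24.

24.24


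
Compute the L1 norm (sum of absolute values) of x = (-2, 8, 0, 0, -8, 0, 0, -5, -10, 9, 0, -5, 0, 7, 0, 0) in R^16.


Non-zero entries: [(0, -2), (1, 8), (4, -8), (7, -5), (8, -10), (9, 9), (11, -5), (13, 7)]
Absolute values: [2, 8, 8, 5, 10, 9, 5, 7]
||x||_1 = sum = 54.

54


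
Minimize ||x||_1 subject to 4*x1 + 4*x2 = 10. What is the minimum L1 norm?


Axis intercepts:
  x1 = 5/2, x2 = 0: L1 = 5/2
  x1 = 0, x2 = 5/2: L1 = 5/2
x* = (5/2, 0)
||x*||_1 = 5/2.

5/2


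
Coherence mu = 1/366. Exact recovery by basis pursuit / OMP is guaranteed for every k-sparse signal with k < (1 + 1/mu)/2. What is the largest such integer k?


1/mu = 366.
1 + 1/mu = 367.
(1 + 1/mu)/2 = 183.5 is not an integer, so k_max = floor(183.5) = 183.

183


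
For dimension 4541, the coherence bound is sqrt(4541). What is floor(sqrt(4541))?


67^2 = 4489 <= 4541 < 4624 = 68^2, so 67 <= sqrt(4541) < 68.
floor(sqrt(4541)) = 67.

67


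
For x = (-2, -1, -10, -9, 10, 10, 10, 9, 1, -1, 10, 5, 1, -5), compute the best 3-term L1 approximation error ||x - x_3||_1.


Sorted |x_i| descending: [10, 10, 10, 10, 10, 9, 9, 5, 5, 2, 1, 1, 1, 1]
Keep top 3: [10, 10, 10]
Tail entries: [10, 10, 9, 9, 5, 5, 2, 1, 1, 1, 1]
L1 error = sum of tail = 54.

54


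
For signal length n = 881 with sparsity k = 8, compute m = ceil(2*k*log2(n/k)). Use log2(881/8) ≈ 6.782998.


log2(n/k) = log2(881/8) ≈ 6.782998.
2*k*log2(n/k) ≈ 2*8*6.782998 = 108.527968.
m = ceil(108.527968) = 109.

109


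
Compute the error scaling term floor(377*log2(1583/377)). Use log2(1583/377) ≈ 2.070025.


log2(n/k) = log2(1583/377) ≈ 2.070025.
k*log2(n/k) ≈ 377*2.070025 = 780.399425.
floor(780.399425) = 780.

780


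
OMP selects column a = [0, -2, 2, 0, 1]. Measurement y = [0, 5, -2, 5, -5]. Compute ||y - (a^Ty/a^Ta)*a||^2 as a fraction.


a^T a = 9.
a^T y = -19.
coeff = -19/9 = -19/9.
||r||^2 = 350/9.

350/9


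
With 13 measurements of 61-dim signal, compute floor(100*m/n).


100*m/n = 100*13/61 ≈ 21.3115.
floor = 21.

21


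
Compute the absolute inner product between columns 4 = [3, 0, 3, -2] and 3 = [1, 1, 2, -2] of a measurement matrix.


Inner product: 3*1 + 0*1 + 3*2 + -2*-2
Products: [3, 0, 6, 4]
Sum = 13.
|dot| = 13.

13


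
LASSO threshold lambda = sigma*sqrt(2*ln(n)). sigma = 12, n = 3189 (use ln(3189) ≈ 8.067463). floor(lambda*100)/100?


ln(3189) ≈ 8.067463.
2*ln(n) ≈ 16.134926.
sqrt(2*ln(n)) ≈ sqrt(16.134926) ≈ 4.01683.
lambda ≈ 12*4.01683 = 48.20196.
floor(lambda*100)/100 = 48.20.

48.20


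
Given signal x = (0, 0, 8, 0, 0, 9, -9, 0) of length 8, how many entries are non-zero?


Non-zero positions: [2, 5, 6].
Sparsity = 3.

3


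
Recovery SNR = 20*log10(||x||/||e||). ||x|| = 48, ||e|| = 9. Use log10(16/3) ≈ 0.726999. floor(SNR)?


||x||/||e|| = 48/9 = 16/3.
log10(16/3) ≈ 0.726999.
20*log10(||x||/||e||) ≈ 20*0.726999 = 14.53998.
floor(14.53998) = 14.

14


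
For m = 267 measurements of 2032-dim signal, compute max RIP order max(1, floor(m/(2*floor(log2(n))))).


floor(log2(2032)) = 10.
2*10 = 20.
m/(2*floor(log2(n))) = 267/20 ≈ 13.35.
floor = 13.
k = max(1, 13) = 13.

13


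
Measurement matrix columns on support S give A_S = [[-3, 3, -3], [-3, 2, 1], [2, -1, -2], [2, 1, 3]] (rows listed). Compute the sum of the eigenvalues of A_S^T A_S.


Sum of eigenvalues of A_S^T A_S = trace(A_S^T A_S) = sum of squared column norms of A_S.
A_S^T A_S diagonal: [26, 15, 23].
trace = 26 + 15 + 23 = 64.

64


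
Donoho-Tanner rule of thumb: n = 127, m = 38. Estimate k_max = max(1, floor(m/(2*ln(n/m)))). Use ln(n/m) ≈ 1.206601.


n/m = 127/38.
ln(n/m) ≈ 1.206601.
2*ln(n/m) ≈ 2.413202.
m/(2*ln(n/m)) ≈ 38/2.413202 ≈ 15.7467.
floor = 15.
k_max = max(1, 15) = 15.

15


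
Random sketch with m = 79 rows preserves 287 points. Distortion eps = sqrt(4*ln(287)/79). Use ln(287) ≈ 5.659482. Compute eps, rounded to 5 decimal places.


ln(287) ≈ 5.659482.
4*ln(N)/m ≈ 4*5.659482/79 ≈ 0.28655605.
eps = sqrt(0.28655605) ≈ 0.5353093 ≈ 0.53531.

0.53531


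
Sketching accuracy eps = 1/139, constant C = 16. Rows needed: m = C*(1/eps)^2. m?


1/eps = 139.
(1/eps)^2 = 19321.
m = 16*19321 = 309136.

309136


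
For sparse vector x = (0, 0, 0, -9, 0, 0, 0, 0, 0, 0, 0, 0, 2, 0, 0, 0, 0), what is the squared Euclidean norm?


Non-zero entries: [(3, -9), (12, 2)]
Squares: [81, 4]
||x||_2^2 = sum = 85.

85


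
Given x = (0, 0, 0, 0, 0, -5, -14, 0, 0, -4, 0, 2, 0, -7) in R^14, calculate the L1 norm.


Non-zero entries: [(5, -5), (6, -14), (9, -4), (11, 2), (13, -7)]
Absolute values: [5, 14, 4, 2, 7]
||x||_1 = sum = 32.

32


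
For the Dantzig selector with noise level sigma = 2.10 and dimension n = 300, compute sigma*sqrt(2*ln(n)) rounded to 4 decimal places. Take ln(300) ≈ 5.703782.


ln(300) ≈ 5.703782.
2*ln(n) ≈ 11.407564.
sqrt(2*ln(n)) ≈ sqrt(11.407564) ≈ 3.377509.
threshold ≈ 2.10*3.377509 = 7.0927689 ≈ 7.0928.

7.0928


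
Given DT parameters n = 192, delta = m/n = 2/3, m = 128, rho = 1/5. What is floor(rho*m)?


m = 2/3*192 = 128.
rho = 1/5.
rho*m = 1/5*128 = 25.6.
k = floor(25.6) = 25.

25


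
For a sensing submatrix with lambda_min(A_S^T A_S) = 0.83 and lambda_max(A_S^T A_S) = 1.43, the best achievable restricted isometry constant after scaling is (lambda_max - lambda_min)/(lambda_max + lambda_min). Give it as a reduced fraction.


lambda_max - lambda_min = 1.43 - 0.83 = 0.60.
lambda_max + lambda_min = 1.43 + 0.83 = 2.26.
delta = 0.60/2.26 = 60/226 = 30/113.

30/113


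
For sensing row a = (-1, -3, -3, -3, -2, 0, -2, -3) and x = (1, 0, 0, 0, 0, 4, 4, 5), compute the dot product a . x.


Non-zero terms: ['-1*1', '0*4', '-2*4', '-3*5']
Products: [-1, 0, -8, -15]
y = sum = -24.

-24


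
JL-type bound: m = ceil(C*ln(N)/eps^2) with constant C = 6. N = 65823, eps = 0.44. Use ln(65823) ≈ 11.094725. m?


ln(65823) ≈ 11.094725.
eps^2 = 0.44^2 = 0.1936.
C*ln(N)/eps^2 ≈ 6*11.094725/0.1936 ≈ 343.8448.
m = ceil(343.8448) = 344.

344


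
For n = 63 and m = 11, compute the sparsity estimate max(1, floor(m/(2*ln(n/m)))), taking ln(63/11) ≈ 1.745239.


n/m = 63/11.
ln(n/m) ≈ 1.745239.
2*ln(n/m) ≈ 3.490478.
m/(2*ln(n/m)) ≈ 11/3.490478 ≈ 3.1514.
floor = 3.
k_max = max(1, 3) = 3.

3


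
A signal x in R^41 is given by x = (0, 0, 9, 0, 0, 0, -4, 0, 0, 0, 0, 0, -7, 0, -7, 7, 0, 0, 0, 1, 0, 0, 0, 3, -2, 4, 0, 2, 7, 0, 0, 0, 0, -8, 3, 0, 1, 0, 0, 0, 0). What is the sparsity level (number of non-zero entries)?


Non-zero positions: [2, 6, 12, 14, 15, 19, 23, 24, 25, 27, 28, 33, 34, 36].
Sparsity = 14.

14


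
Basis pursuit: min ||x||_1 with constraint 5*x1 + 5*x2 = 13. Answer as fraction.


Axis intercepts:
  x1 = 13/5, x2 = 0: L1 = 13/5
  x1 = 0, x2 = 13/5: L1 = 13/5
x* = (13/5, 0)
||x*||_1 = 13/5.

13/5


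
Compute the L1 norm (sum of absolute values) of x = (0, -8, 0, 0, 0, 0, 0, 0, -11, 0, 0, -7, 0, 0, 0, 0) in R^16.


Non-zero entries: [(1, -8), (8, -11), (11, -7)]
Absolute values: [8, 11, 7]
||x||_1 = sum = 26.

26


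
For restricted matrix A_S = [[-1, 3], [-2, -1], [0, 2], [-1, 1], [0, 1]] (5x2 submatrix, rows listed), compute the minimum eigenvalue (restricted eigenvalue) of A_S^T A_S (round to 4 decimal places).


A_S^T A_S = [[6, -2], [-2, 16]].
trace = 22.
det = 92.
disc = trace^2 - 4*det = 484 - 4*92 = 116.
sqrt(116) ≈ 10.770330.
lam_min = (22 - sqrt(116))/2 ≈ (22 - 10.770330)/2 = 5.614835 ≈ 5.6148.

5.6148


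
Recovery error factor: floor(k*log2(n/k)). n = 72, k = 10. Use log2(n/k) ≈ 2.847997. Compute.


log2(n/k) = log2(72/10) ≈ 2.847997.
k*log2(n/k) ≈ 10*2.847997 = 28.47997.
floor(28.47997) = 28.

28


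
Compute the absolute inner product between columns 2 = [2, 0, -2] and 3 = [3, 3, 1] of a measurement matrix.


Inner product: 2*3 + 0*3 + -2*1
Products: [6, 0, -2]
Sum = 4.
|dot| = 4.

4


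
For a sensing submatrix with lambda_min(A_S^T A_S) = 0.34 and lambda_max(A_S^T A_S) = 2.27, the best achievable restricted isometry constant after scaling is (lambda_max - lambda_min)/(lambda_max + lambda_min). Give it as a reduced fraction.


lambda_max - lambda_min = 2.27 - 0.34 = 1.93.
lambda_max + lambda_min = 2.27 + 0.34 = 2.61.
delta = 1.93/2.61 = 193/261.

193/261


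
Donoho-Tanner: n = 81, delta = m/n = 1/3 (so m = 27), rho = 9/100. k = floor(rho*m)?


m = 1/3*81 = 27.
rho = 9/100.
rho*m = 9/100*27 = 2.43.
k = floor(2.43) = 2.

2


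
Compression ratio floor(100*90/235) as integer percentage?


100*m/n = 100*90/235 ≈ 38.2979.
floor = 38.

38


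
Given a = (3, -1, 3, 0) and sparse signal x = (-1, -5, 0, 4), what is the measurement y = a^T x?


Non-zero terms: ['3*-1', '-1*-5', '0*4']
Products: [-3, 5, 0]
y = sum = 2.

2


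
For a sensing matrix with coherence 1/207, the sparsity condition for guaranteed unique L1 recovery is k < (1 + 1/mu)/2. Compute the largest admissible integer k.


1/mu = 207.
1 + 1/mu = 208.
(1 + 1/mu)/2 = 104 is an integer and the inequality is strict, so k_max = 104 - 1 = 103.

103


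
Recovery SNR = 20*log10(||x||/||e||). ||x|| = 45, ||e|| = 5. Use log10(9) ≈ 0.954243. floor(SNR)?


||x||/||e|| = 45/5 = 9.
log10(9) ≈ 0.954243.
20*log10(||x||/||e||) ≈ 20*0.954243 = 19.08486.
floor(19.08486) = 19.

19


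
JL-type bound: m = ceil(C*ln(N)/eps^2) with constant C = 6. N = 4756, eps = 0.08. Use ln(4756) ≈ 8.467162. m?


ln(4756) ≈ 8.467162.
eps^2 = 0.08^2 = 0.0064.
C*ln(N)/eps^2 ≈ 6*8.467162/0.0064 ≈ 7937.9644.
m = ceil(7937.9644) = 7938.

7938


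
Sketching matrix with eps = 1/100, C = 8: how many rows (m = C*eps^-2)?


1/eps = 100.
(1/eps)^2 = 10000.
m = 8*10000 = 80000.

80000


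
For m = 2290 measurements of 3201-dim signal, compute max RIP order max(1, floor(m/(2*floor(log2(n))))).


floor(log2(3201)) = 11.
2*11 = 22.
m/(2*floor(log2(n))) = 2290/22 ≈ 104.0909.
floor = 104.
k = max(1, 104) = 104.

104


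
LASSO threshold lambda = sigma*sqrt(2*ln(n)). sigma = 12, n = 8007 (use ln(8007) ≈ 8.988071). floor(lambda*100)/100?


ln(8007) ≈ 8.988071.
2*ln(n) ≈ 17.976142.
sqrt(2*ln(n)) ≈ sqrt(17.976142) ≈ 4.239828.
lambda ≈ 12*4.239828 = 50.877936.
floor(lambda*100)/100 = 50.87.

50.87


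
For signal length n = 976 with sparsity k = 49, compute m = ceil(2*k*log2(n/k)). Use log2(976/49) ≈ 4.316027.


log2(n/k) = log2(976/49) ≈ 4.316027.
2*k*log2(n/k) ≈ 2*49*4.316027 = 422.970646.
m = ceil(422.970646) = 423.

423


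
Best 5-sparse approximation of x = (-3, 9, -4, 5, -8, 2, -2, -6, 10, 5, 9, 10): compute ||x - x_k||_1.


Sorted |x_i| descending: [10, 10, 9, 9, 8, 6, 5, 5, 4, 3, 2, 2]
Keep top 5: [10, 10, 9, 9, 8]
Tail entries: [6, 5, 5, 4, 3, 2, 2]
L1 error = sum of tail = 27.

27


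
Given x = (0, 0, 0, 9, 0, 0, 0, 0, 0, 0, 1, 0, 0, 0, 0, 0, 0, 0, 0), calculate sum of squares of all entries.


Non-zero entries: [(3, 9), (10, 1)]
Squares: [81, 1]
||x||_2^2 = sum = 82.

82


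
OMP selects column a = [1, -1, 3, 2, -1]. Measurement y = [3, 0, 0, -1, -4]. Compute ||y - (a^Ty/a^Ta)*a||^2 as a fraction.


a^T a = 16.
a^T y = 5.
coeff = 5/16 = 5/16.
||r||^2 = 391/16.

391/16


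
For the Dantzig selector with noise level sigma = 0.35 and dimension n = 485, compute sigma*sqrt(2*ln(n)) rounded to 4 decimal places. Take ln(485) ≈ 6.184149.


ln(485) ≈ 6.184149.
2*ln(n) ≈ 12.368298.
sqrt(2*ln(n)) ≈ sqrt(12.368298) ≈ 3.516859.
threshold ≈ 0.35*3.516859 = 1.23090065 ≈ 1.2309.

1.2309


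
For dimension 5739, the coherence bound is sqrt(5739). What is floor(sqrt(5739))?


75^2 = 5625 <= 5739 < 5776 = 76^2, so 75 <= sqrt(5739) < 76.
floor(sqrt(5739)) = 75.

75


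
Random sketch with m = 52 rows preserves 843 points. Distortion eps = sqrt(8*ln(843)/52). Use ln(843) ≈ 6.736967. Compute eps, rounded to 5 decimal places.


ln(843) ≈ 6.736967.
8*ln(N)/m ≈ 8*6.736967/52 ≈ 1.03645646.
eps = sqrt(1.03645646) ≈ 1.0180651 ≈ 1.01807.

1.01807


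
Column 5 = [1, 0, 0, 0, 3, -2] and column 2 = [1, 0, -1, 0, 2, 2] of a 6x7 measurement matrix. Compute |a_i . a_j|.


Inner product: 1*1 + 0*0 + 0*-1 + 0*0 + 3*2 + -2*2
Products: [1, 0, 0, 0, 6, -4]
Sum = 3.
|dot| = 3.

3


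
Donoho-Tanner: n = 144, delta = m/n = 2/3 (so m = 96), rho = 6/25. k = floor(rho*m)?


m = 2/3*144 = 96.
rho = 6/25.
rho*m = 6/25*96 = 23.04.
k = floor(23.04) = 23.

23


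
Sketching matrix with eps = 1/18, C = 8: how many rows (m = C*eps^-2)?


1/eps = 18.
(1/eps)^2 = 324.
m = 8*324 = 2592.

2592


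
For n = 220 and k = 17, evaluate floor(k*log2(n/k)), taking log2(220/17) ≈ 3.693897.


log2(n/k) = log2(220/17) ≈ 3.693897.
k*log2(n/k) ≈ 17*3.693897 = 62.796249.
floor(62.796249) = 62.

62


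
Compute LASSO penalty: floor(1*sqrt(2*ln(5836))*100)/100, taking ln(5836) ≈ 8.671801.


ln(5836) ≈ 8.671801.
2*ln(n) ≈ 17.343602.
sqrt(2*ln(n)) ≈ sqrt(17.343602) ≈ 4.164565.
lambda ≈ 1*4.164565 = 4.164565.
floor(lambda*100)/100 = 4.16.

4.16


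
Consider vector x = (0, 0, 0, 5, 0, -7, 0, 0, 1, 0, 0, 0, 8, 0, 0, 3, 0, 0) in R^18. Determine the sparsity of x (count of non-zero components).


Non-zero positions: [3, 5, 8, 12, 15].
Sparsity = 5.

5


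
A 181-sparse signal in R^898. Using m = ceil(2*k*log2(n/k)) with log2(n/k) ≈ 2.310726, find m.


log2(n/k) = log2(898/181) ≈ 2.310726.
2*k*log2(n/k) ≈ 2*181*2.310726 = 836.482812.
m = ceil(836.482812) = 837.

837


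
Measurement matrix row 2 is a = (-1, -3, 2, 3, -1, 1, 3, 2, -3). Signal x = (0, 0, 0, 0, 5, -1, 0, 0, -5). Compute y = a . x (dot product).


Non-zero terms: ['-1*5', '1*-1', '-3*-5']
Products: [-5, -1, 15]
y = sum = 9.

9


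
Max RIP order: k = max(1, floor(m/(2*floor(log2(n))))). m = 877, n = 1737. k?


floor(log2(1737)) = 10.
2*10 = 20.
m/(2*floor(log2(n))) = 877/20 ≈ 43.85.
floor = 43.
k = max(1, 43) = 43.

43


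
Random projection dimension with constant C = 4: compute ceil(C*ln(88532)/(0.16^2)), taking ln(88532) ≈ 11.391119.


ln(88532) ≈ 11.391119.
eps^2 = 0.16^2 = 0.0256.
C*ln(N)/eps^2 ≈ 4*11.391119/0.0256 ≈ 1779.8623.
m = ceil(1779.8623) = 1780.

1780


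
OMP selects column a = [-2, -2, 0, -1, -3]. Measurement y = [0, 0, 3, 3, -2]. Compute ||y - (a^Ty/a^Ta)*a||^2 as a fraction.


a^T a = 18.
a^T y = 3.
coeff = 3/18 = 1/6.
||r||^2 = 43/2.

43/2


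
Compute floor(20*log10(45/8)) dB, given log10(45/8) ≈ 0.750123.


||x||/||e|| = 45/8.
log10(45/8) ≈ 0.750123.
20*log10(||x||/||e||) ≈ 20*0.750123 = 15.00246.
floor(15.00246) = 15.

15
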